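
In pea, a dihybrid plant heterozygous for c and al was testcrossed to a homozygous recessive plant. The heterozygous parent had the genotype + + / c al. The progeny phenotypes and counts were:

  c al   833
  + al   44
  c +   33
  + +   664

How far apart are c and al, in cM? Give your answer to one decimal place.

The recombinant classes are + al and c +: 44 + 33 = 77.
Recombination frequency = 77/1574 = 0.0489 ≈ 4.9%, i.e. 4.9 cM.

4.9 cM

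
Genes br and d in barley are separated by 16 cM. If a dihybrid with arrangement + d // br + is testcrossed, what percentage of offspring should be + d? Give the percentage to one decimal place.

A map distance of 16 cM corresponds to a recombination frequency of 0.160.
The F1 is + d / br +, so + d is a parental gamete class with expected frequency (1 − r)/2 = 0.840/2 = 0.4200.
That is 0.4200 = 42.0% of the progeny.

42.0%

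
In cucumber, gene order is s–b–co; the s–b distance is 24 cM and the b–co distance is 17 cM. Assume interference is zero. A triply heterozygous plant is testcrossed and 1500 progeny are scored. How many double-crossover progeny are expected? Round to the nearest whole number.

61

Map distances give recombination frequencies of 0.240 and 0.170 for the two intervals.
With no interference, expected double-crossover frequency = 0.240 × 0.170 = 0.04080.
Expected number = 0.04080 × 1500 = 61.20 ≈ 61.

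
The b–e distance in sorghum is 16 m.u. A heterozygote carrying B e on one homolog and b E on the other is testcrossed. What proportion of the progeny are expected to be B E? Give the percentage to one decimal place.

A map distance of 16 m.u. corresponds to a recombination frequency of 0.160.
The F1 is B e / b E, so B E is a recombinant gamete class with expected frequency r/2 = 0.160/2 = 0.0800.
That is 0.0800 = 8.0% of the progeny.

8.0%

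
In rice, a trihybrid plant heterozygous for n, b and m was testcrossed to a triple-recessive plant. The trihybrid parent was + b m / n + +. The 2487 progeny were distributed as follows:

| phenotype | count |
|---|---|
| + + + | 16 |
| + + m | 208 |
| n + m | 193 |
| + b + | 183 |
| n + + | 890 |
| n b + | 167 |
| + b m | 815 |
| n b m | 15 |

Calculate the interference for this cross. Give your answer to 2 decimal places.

The two rarest classes, n b m and + + +, are the double crossovers. Comparing them with the parentals, only the n allele has switched, so n is the middle locus and the order is m – n – b.
m–n: (376 + 31)/2487 = 0.1637; n–b: (375 + 31)/2487 = 0.1632.
Expected DCO frequency = 0.1637 × 0.1632 ≈ 0.02672; observed = 31/2487 ≈ 0.01246.
Coefficient of coincidence = 0.01246/0.02672 ≈ 0.47; interference = 1 − 0.47 = 0.53.

0.53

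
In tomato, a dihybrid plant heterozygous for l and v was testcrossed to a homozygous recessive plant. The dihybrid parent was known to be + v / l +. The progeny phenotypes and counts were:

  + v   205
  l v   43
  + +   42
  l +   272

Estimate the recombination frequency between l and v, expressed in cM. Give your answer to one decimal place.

The recombinant classes are + + and l v: 42 + 43 = 85.
Recombination frequency = 85/562 = 0.1512 ≈ 15.1%, i.e. 15.1 cM.

15.1 cM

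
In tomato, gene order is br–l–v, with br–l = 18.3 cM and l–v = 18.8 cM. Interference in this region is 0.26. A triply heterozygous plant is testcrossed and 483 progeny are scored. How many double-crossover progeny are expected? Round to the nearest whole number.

12

Map distances give recombination frequencies of 0.183 and 0.188 for the two intervals.
With interference 0.26 (so coincidence = 0.74), expected double-crossover frequency = 0.183 × 0.188 × 0.74 = 0.02546.
Expected number = 0.02546 × 483 = 12.30 ≈ 12.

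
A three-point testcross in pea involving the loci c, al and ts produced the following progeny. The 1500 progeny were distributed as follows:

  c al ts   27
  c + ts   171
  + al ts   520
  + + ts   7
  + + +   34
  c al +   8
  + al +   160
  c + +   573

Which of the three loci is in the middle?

The two most frequent reciprocal classes, + al ts and c + +, are the parental types, so the F1 was + al ts / c + +.
The two rarest classes, + + ts and c al +, are the double crossovers. Comparing them with the parentals, only the al allele has switched, so al is the middle locus and the order is ts – al – c.

al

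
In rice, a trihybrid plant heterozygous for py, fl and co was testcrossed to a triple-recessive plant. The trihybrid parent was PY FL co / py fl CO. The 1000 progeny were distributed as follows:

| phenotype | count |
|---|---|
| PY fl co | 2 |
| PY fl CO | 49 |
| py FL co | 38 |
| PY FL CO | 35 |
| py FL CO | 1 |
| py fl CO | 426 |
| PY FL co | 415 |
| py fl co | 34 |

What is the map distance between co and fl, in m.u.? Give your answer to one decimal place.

7.2 m.u.

The two rarest classes, PY fl co and py FL CO, are the double crossovers. Comparing them with the parentals, only the fl allele has switched, so fl is the middle locus and the order is co – fl – py.
Crossovers in the co–fl interval produce the single-crossover classes PY FL CO and py fl co (35 + 34 = 69) plus the double crossovers (3).
RF(co–fl) = (69 + 3) / 1000 = 72/1000 = 0.0720 → 7.2 m.u.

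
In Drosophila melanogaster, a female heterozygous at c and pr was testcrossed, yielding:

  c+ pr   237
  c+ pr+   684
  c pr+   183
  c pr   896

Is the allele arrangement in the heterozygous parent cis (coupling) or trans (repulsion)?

The two most frequent classes are c+ pr+ (684) and c pr (896); these are the parental (non-recombinant) types.
So the F1 carried c+ pr+ on one chromosome and c pr on the other — the recessive alleles are on the same chromosome (cis / coupling).

cis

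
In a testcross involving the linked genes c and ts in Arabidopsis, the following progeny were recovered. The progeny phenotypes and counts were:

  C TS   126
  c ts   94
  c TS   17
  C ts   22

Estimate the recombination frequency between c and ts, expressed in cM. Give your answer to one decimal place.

15.1 cM

The two most frequent classes, C TS (126) and c ts (94), are the parental types, so the F1 was C TS / c ts.
The recombinant classes are C ts and c TS: 22 + 17 = 39.
Recombination frequency = 39/259 = 0.1506 ≈ 15.1%, i.e. 15.1 cM.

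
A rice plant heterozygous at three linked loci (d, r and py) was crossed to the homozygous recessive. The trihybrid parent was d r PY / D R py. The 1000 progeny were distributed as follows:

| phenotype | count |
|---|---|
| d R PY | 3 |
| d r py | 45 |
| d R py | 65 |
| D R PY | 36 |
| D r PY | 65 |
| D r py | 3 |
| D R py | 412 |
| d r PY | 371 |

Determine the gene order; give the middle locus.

The two rarest classes, d R PY and D r py, are the double crossovers. Comparing them with the parentals, only the r allele has switched, so r is the middle locus and the order is d – r – py.

r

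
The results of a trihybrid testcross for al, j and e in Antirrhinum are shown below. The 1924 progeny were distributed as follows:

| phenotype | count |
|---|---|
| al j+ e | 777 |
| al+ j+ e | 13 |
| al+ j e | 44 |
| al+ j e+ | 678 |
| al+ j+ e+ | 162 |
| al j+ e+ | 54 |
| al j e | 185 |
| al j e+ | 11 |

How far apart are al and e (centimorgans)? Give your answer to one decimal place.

The two most frequent reciprocal classes, al j+ e and al+ j e+, are the parental types, so the F1 was al j+ e / al+ j e+.
The two rarest classes, al+ j+ e and al j e+, are the double crossovers. Comparing them with the parentals, only the al allele has switched, so al is the middle locus and the order is j – al – e.
Crossovers in the al–e interval produce the single-crossover classes al j+ e+ and al+ j e (54 + 44 = 98) plus the double crossovers (24).
RF(al–e) = (98 + 24) / 1924 = 122/1924 = 0.0634 → 6.3 centimorgans.

6.3 centimorgans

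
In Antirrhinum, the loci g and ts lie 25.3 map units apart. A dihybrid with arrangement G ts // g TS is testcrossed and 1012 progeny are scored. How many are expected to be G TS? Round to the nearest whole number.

128

A map distance of 25.3 map units corresponds to a recombination frequency of 0.253.
The F1 is G ts / g TS, so G TS is a recombinant gamete class with expected frequency r/2 = 0.253/2 = 0.1265.
Expected number = 0.1265 × 1012 = 128.02 ≈ 128.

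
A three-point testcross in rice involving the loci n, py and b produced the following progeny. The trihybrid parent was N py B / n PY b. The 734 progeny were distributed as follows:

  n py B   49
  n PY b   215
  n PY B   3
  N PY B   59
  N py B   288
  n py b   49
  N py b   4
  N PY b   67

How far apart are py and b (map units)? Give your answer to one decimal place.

The two rarest classes, N py b and n PY B, are the double crossovers. Comparing them with the parentals, only the b allele has switched, so b is the middle locus and the order is n – b – py.
Crossovers in the b–py interval produce the single-crossover classes N PY B and n py b (59 + 49 = 108) plus the double crossovers (7).
RF(b–py) = (108 + 7) / 734 = 115/734 = 0.1567 → 15.7 map units.

15.7 map units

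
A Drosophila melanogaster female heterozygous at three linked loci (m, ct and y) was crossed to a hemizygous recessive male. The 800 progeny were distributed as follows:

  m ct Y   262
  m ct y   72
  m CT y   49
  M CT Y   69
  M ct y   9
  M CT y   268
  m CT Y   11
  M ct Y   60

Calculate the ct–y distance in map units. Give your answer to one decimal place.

20.1 map units

The two most frequent reciprocal classes, m ct Y and M CT y, are the parental types, so the F1 was m ct Y / M CT y.
The two rarest classes, m CT Y and M ct y, are the double crossovers. Comparing them with the parentals, only the ct allele has switched, so ct is the middle locus and the order is m – ct – y.
Crossovers in the ct–y interval produce the single-crossover classes m ct y and M CT Y (72 + 69 = 141) plus the double crossovers (20).
RF(ct–y) = (141 + 20) / 800 = 161/800 = 0.2013 → 20.1 map units.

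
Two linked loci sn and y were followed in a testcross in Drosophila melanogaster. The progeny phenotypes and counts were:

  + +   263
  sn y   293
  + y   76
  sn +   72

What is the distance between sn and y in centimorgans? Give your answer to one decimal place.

21.0 centimorgans

The two most frequent classes, + + (263) and sn y (293), are the parental types, so the F1 was + + / sn y.
The recombinant classes are + y and sn +: 76 + 72 = 148.
Recombination frequency = 148/704 = 0.2102 ≈ 21.0%, i.e. 21.0 centimorgans.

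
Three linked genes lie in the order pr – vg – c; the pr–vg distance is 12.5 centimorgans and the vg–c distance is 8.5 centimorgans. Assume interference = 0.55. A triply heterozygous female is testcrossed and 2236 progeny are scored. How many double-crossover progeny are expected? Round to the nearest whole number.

11

Map distances give recombination frequencies of 0.125 and 0.085 for the two intervals.
With interference 0.55 (so coincidence = 0.45), expected double-crossover frequency = 0.125 × 0.085 × 0.45 = 0.00478.
Expected number = 0.00478 × 2236 = 10.69 ≈ 11.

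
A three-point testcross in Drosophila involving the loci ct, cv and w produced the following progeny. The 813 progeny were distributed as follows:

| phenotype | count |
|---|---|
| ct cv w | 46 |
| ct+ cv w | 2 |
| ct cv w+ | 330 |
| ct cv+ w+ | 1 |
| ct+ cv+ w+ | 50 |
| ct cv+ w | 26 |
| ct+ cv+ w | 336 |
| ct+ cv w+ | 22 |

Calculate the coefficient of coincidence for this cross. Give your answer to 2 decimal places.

The two most frequent reciprocal classes, ct cv w+ and ct+ cv+ w, are the parental types, so the F1 was ct cv w+ / ct+ cv+ w.
The two rarest classes, ct cv+ w+ and ct+ cv w, are the double crossovers. Comparing them with the parentals, only the cv allele has switched, so cv is the middle locus and the order is w – cv – ct.
w–cv: (96 + 3)/813 = 0.1218; cv–ct: (48 + 3)/813 = 0.0627.
Expected DCO frequency = 0.1218 × 0.0627 ≈ 0.00764; observed = 3/813 ≈ 0.00369.
Coefficient of coincidence = 0.00369/0.00764 ≈ 0.48.

0.48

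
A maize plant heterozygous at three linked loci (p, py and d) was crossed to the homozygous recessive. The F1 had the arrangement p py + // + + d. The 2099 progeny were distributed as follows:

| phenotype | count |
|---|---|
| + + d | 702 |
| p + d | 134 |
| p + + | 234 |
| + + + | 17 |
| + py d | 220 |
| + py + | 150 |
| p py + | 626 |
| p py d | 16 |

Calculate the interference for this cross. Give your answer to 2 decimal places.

The two rarest classes, p py d and + + +, are the double crossovers. Comparing them with the parentals, only the d allele has switched, so d is the middle locus and the order is py – d – p.
py–d: (454 + 33)/2099 = 0.2320; d–p: (284 + 33)/2099 = 0.1510.
Expected DCO frequency = 0.2320 × 0.1510 ≈ 0.03503; observed = 33/2099 ≈ 0.01572.
Coefficient of coincidence = 0.01572/0.03503 ≈ 0.45; interference = 1 − 0.45 = 0.55.

0.55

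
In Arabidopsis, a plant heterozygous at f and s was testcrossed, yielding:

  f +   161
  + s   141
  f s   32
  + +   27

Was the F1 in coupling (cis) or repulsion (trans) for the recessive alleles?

trans

The two most frequent classes are + s (141) and f + (161); these are the parental (non-recombinant) types.
So the F1 carried + s on one chromosome and f + on the other — the recessive alleles are on opposite chromosomes (trans / repulsion).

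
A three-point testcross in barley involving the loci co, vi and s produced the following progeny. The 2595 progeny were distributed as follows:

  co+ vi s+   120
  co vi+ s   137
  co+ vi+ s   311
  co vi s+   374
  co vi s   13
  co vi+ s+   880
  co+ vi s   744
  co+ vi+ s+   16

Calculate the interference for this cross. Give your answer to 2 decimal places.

0.63

The two most frequent reciprocal classes, co+ vi s and co vi+ s+, are the parental types, so the F1 was co+ vi s / co vi+ s+.
The two rarest classes, co vi s and co+ vi+ s+, are the double crossovers. Comparing them with the parentals, only the co allele has switched, so co is the middle locus and the order is s – co – vi.
s–co: (257 + 29)/2595 = 0.1102; co–vi: (685 + 29)/2595 = 0.2751.
Expected DCO frequency = 0.1102 × 0.2751 ≈ 0.03032; observed = 29/2595 ≈ 0.01118.
Coefficient of coincidence = 0.01118/0.03032 ≈ 0.37; interference = 1 − 0.37 = 0.63.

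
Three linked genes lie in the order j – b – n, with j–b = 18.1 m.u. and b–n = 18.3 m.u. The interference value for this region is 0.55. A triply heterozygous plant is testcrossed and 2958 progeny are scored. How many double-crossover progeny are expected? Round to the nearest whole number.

Map distances give recombination frequencies of 0.181 and 0.183 for the two intervals.
With interference 0.55 (so coincidence = 0.45), expected double-crossover frequency = 0.181 × 0.183 × 0.45 = 0.01491.
Expected number = 0.01491 × 2958 = 44.09 ≈ 44.

44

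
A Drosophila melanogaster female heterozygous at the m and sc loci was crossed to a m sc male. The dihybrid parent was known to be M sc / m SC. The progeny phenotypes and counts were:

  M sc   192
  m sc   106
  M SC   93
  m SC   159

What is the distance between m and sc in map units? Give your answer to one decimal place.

The recombinant classes are M SC and m sc: 93 + 106 = 199.
Recombination frequency = 199/550 = 0.3618 ≈ 36.2%, i.e. 36.2 map units.

36.2 map units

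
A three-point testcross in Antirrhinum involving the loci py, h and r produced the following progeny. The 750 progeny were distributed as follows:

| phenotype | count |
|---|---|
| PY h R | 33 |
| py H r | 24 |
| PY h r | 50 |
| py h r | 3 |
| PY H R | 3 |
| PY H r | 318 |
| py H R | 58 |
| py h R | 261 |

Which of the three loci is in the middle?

The two most frequent reciprocal classes, PY H r and py h R, are the parental types, so the F1 was PY H r / py h R.
The two rarest classes, PY H R and py h r, are the double crossovers. Comparing them with the parentals, only the r allele has switched, so r is the middle locus and the order is py – r – h.

r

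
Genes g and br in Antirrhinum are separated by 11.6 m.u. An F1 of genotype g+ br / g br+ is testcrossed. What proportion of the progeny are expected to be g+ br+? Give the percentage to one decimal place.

5.8%

A map distance of 11.6 m.u. corresponds to a recombination frequency of 0.116.
The F1 is g+ br / g br+, so g+ br+ is a recombinant gamete class with expected frequency r/2 = 0.116/2 = 0.0580.
That is 0.0580 = 5.8% of the progeny.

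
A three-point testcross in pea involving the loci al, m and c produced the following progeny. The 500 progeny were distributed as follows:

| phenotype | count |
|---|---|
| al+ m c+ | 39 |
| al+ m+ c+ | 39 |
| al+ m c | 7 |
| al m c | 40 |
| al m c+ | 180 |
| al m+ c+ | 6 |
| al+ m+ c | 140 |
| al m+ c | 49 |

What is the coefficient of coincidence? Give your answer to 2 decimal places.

The two most frequent reciprocal classes, al+ m+ c and al m c+, are the parental types, so the F1 was al+ m+ c / al m c+.
The two rarest classes, al+ m c and al m+ c+, are the double crossovers. Comparing them with the parentals, only the m allele has switched, so m is the middle locus and the order is c – m – al.
c–m: (79 + 13)/500 = 0.1840; m–al: (88 + 13)/500 = 0.2020.
Expected DCO frequency = 0.1840 × 0.2020 ≈ 0.03717; observed = 13/500 ≈ 0.02600.
Coefficient of coincidence = 0.02600/0.03717 ≈ 0.70.

0.70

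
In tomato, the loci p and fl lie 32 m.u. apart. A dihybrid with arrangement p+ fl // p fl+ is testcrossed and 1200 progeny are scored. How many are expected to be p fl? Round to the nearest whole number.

192

A map distance of 32 m.u. corresponds to a recombination frequency of 0.320.
The F1 is p+ fl / p fl+, so p fl is a recombinant gamete class with expected frequency r/2 = 0.320/2 = 0.1600.
Expected number = 0.1600 × 1200 = 192.00 ≈ 192.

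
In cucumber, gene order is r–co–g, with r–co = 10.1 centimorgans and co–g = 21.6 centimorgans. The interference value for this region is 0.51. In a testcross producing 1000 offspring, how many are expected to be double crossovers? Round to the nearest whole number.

Map distances give recombination frequencies of 0.101 and 0.216 for the two intervals.
With interference 0.51 (so coincidence = 0.49), expected double-crossover frequency = 0.101 × 0.216 × 0.49 = 0.01069.
Expected number = 0.01069 × 1000 = 10.69 ≈ 11.

11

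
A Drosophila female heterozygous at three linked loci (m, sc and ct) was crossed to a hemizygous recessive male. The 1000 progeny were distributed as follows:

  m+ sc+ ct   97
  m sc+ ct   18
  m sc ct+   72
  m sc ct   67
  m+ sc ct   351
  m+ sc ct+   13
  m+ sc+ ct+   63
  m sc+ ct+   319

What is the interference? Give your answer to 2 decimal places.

The two most frequent reciprocal classes, m sc+ ct+ and m+ sc ct, are the parental types, so the F1 was m sc+ ct+ / m+ sc ct.
The two rarest classes, m sc+ ct and m+ sc ct+, are the double crossovers. Comparing them with the parentals, only the ct allele has switched, so ct is the middle locus and the order is sc – ct – m.
sc–ct: (169 + 31)/1000 = 0.2000; ct–m: (130 + 31)/1000 = 0.1610.
Expected DCO frequency = 0.2000 × 0.1610 ≈ 0.03220; observed = 31/1000 ≈ 0.03100.
Coefficient of coincidence = 0.03100/0.03220 ≈ 0.96; interference = 1 − 0.96 = 0.04.

0.04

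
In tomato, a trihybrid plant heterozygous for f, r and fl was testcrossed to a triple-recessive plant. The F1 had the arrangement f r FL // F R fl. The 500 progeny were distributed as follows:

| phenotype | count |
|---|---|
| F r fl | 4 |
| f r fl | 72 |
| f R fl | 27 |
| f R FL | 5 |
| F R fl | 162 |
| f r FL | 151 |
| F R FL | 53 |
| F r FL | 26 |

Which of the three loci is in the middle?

The two rarest classes, f R FL and F r fl, are the double crossovers. Comparing them with the parentals, only the r allele has switched, so r is the middle locus and the order is fl – r – f.

r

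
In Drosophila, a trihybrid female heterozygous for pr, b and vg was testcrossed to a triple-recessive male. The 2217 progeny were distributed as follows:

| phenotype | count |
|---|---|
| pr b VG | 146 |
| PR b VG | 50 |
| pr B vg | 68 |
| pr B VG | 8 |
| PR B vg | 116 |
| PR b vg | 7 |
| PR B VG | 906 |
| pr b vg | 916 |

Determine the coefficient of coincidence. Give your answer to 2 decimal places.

The two most frequent reciprocal classes, pr b vg and PR B VG, are the parental types, so the F1 was pr b vg / PR B VG.
The two rarest classes, PR b vg and pr B VG, are the double crossovers. Comparing them with the parentals, only the pr allele has switched, so pr is the middle locus and the order is vg – pr – b.
vg–pr: (262 + 15)/2217 = 0.1249; pr–b: (118 + 15)/2217 = 0.0600.
Expected DCO frequency = 0.1249 × 0.0600 ≈ 0.00749; observed = 15/2217 ≈ 0.00677.
Coefficient of coincidence = 0.00677/0.00749 ≈ 0.90.

0.90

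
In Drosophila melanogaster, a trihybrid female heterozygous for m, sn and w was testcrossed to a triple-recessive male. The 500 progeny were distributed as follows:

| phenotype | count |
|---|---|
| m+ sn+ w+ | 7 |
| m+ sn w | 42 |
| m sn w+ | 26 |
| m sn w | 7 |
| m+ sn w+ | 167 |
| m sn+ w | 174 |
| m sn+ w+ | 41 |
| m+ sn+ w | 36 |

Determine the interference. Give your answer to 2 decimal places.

0.05

The two most frequent reciprocal classes, m+ sn w+ and m sn+ w, are the parental types, so the F1 was m+ sn w+ / m sn+ w.
The two rarest classes, m+ sn+ w+ and m sn w, are the double crossovers. Comparing them with the parentals, only the sn allele has switched, so sn is the middle locus and the order is w – sn – m.
w–sn: (83 + 14)/500 = 0.1940; sn–m: (62 + 14)/500 = 0.1520.
Expected DCO frequency = 0.1940 × 0.1520 ≈ 0.02949; observed = 14/500 ≈ 0.02800.
Coefficient of coincidence = 0.02800/0.02949 ≈ 0.95; interference = 1 − 0.95 = 0.05.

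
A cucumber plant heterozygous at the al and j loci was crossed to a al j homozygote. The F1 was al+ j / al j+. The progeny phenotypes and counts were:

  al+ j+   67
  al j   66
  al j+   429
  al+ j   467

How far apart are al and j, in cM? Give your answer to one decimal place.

The recombinant classes are al+ j+ and al j: 67 + 66 = 133.
Recombination frequency = 133/1029 = 0.1293 ≈ 12.9%, i.e. 12.9 cM.

12.9 cM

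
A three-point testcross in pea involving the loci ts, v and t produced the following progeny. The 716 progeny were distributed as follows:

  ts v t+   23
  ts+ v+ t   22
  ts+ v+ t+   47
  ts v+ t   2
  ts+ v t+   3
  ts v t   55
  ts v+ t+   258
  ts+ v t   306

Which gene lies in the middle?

The two most frequent reciprocal classes, ts v+ t+ and ts+ v t, are the parental types, so the F1 was ts v+ t+ / ts+ v t.
The two rarest classes, ts v+ t and ts+ v t+, are the double crossovers. Comparing them with the parentals, only the t allele has switched, so t is the middle locus and the order is v – t – ts.

t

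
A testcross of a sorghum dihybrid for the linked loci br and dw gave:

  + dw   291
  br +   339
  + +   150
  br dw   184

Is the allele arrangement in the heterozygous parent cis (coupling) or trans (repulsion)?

trans

The two most frequent classes are + dw (291) and br + (339); these are the parental (non-recombinant) types.
So the F1 carried + dw on one chromosome and br + on the other — the recessive alleles are on opposite chromosomes (trans / repulsion).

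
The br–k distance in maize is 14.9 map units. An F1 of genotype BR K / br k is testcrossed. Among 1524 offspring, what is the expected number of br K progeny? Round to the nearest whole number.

A map distance of 14.9 map units corresponds to a recombination frequency of 0.149.
The F1 is BR K / br k, so br K is a recombinant gamete class with expected frequency r/2 = 0.149/2 = 0.0745.
Expected number = 0.0745 × 1524 = 113.54 ≈ 114.

114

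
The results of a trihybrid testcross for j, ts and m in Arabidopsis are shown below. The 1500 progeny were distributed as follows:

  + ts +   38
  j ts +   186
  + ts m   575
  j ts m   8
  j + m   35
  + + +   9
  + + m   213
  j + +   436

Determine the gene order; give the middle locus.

j

The two most frequent reciprocal classes, j + + and + ts m, are the parental types, so the F1 was j + + / + ts m.
The two rarest classes, + + + and j ts m, are the double crossovers. Comparing them with the parentals, only the j allele has switched, so j is the middle locus and the order is ts – j – m.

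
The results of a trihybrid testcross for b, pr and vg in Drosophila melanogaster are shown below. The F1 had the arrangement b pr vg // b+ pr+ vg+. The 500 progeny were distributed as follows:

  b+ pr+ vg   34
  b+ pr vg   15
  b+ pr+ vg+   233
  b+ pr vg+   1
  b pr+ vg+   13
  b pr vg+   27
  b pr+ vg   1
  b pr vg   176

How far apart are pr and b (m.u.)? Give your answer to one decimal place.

6.0 m.u.

The two rarest classes, b pr+ vg and b+ pr vg+, are the double crossovers. Comparing them with the parentals, only the pr allele has switched, so pr is the middle locus and the order is vg – pr – b.
Crossovers in the pr–b interval produce the single-crossover classes b+ pr vg and b pr+ vg+ (15 + 13 = 28) plus the double crossovers (2).
RF(pr–b) = (28 + 2) / 500 = 30/500 = 0.0600 → 6.0 m.u.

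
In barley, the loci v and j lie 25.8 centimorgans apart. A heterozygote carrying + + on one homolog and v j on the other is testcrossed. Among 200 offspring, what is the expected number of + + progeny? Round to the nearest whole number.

A map distance of 25.8 centimorgans corresponds to a recombination frequency of 0.258.
The F1 is + + / v j, so + + is a parental gamete class with expected frequency (1 − r)/2 = 0.742/2 = 0.3710.
Expected number = 0.3710 × 200 = 74.20 ≈ 74.

74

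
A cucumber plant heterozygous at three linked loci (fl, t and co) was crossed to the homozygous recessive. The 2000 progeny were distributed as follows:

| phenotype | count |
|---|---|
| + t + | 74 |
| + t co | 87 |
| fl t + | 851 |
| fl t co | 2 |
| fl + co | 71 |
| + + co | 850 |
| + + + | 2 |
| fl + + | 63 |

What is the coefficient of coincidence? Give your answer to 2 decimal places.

The two most frequent reciprocal classes, + + co and fl t +, are the parental types, so the F1 was + + co / fl t +.
The two rarest classes, + + + and fl t co, are the double crossovers. Comparing them with the parentals, only the co allele has switched, so co is the middle locus and the order is t – co – fl.
t–co: (150 + 4)/2000 = 0.0770; co–fl: (145 + 4)/2000 = 0.0745.
Expected DCO frequency = 0.0770 × 0.0745 ≈ 0.00574; observed = 4/2000 ≈ 0.00200.
Coefficient of coincidence = 0.00200/0.00574 ≈ 0.35.

0.35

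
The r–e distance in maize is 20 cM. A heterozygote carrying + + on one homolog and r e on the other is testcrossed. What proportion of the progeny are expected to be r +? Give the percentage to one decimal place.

A map distance of 20 cM corresponds to a recombination frequency of 0.200.
The F1 is + + / r e, so r + is a recombinant gamete class with expected frequency r/2 = 0.200/2 = 0.1000.
That is 0.1000 = 10.0% of the progeny.

10.0%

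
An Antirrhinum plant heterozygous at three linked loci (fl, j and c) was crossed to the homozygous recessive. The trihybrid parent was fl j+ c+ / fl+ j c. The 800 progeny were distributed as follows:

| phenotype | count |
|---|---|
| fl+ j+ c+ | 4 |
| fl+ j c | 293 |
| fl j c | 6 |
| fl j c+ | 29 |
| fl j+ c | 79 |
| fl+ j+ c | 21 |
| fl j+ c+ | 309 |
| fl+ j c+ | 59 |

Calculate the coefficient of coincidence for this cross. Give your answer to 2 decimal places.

0.90

The two rarest classes, fl+ j+ c+ and fl j c, are the double crossovers. Comparing them with the parentals, only the fl allele has switched, so fl is the middle locus and the order is c – fl – j.
c–fl: (138 + 10)/800 = 0.1850; fl–j: (50 + 10)/800 = 0.0750.
Expected DCO frequency = 0.1850 × 0.0750 ≈ 0.01388; observed = 10/800 ≈ 0.01250.
Coefficient of coincidence = 0.01250/0.01388 ≈ 0.90.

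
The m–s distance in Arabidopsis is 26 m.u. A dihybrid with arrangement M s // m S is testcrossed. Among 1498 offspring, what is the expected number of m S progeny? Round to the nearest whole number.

A map distance of 26 m.u. corresponds to a recombination frequency of 0.260.
The F1 is M s / m S, so m S is a parental gamete class with expected frequency (1 − r)/2 = 0.740/2 = 0.3700.
Expected number = 0.3700 × 1498 = 554.26 ≈ 554.

554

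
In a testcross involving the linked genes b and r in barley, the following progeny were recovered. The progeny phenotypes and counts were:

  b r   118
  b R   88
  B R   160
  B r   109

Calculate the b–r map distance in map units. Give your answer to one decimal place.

41.5 map units

The two most frequent classes, B R (160) and b r (118), are the parental types, so the F1 was B R / b r.
The recombinant classes are B r and b R: 109 + 88 = 197.
Recombination frequency = 197/475 = 0.4147 ≈ 41.5%, i.e. 41.5 map units.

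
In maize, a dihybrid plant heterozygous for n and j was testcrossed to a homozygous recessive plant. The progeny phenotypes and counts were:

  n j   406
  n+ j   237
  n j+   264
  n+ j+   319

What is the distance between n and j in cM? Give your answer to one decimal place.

The two most frequent classes, n+ j+ (319) and n j (406), are the parental types, so the F1 was n+ j+ / n j.
The recombinant classes are n+ j and n j+: 237 + 264 = 501.
Recombination frequency = 501/1226 = 0.4086 ≈ 40.9%, i.e. 40.9 cM.

40.9 cM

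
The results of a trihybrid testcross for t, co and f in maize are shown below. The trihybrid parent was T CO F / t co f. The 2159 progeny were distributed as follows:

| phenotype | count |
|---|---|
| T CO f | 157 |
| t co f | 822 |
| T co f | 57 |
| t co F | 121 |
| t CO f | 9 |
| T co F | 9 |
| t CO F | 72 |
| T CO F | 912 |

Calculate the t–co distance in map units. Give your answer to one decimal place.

The two rarest classes, T co F and t CO f, are the double crossovers. Comparing them with the parentals, only the co allele has switched, so co is the middle locus and the order is t – co – f.
Crossovers in the t–co interval produce the single-crossover classes t CO F and T co f (72 + 57 = 129) plus the double crossovers (18).
RF(t–co) = (129 + 18) / 2159 = 147/2159 = 0.0681 → 6.8 map units.

6.8 map units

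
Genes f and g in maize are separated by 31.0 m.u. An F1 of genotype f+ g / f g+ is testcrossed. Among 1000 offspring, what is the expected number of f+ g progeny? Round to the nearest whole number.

A map distance of 31.0 m.u. corresponds to a recombination frequency of 0.310.
The F1 is f+ g / f g+, so f+ g is a parental gamete class with expected frequency (1 − r)/2 = 0.690/2 = 0.3450.
Expected number = 0.3450 × 1000 = 345.00 ≈ 345.

345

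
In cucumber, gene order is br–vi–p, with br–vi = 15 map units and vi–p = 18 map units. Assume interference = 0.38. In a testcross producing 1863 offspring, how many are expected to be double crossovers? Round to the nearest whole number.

31

Map distances give recombination frequencies of 0.150 and 0.180 for the two intervals.
With interference 0.38 (so coincidence = 0.62), expected double-crossover frequency = 0.150 × 0.180 × 0.62 = 0.01674.
Expected number = 0.01674 × 1863 = 31.19 ≈ 31.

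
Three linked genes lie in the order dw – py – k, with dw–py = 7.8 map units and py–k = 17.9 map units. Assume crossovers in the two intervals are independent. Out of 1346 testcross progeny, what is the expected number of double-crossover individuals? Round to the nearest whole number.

19

Map distances give recombination frequencies of 0.078 and 0.179 for the two intervals.
With no interference, expected double-crossover frequency = 0.078 × 0.179 = 0.01396.
Expected number = 0.01396 × 1346 = 18.79 ≈ 19.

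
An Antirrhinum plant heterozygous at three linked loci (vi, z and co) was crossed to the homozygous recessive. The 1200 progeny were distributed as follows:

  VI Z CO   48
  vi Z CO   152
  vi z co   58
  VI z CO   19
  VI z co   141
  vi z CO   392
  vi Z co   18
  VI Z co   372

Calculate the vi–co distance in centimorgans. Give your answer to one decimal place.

The two most frequent reciprocal classes, vi z CO and VI Z co, are the parental types, so the F1 was vi z CO / VI Z co.
The two rarest classes, VI z CO and vi Z co, are the double crossovers. Comparing them with the parentals, only the vi allele has switched, so vi is the middle locus and the order is z – vi – co.
Crossovers in the vi–co interval produce the single-crossover classes vi z co and VI Z CO (58 + 48 = 106) plus the double crossovers (37).
RF(vi–co) = (106 + 37) / 1200 = 143/1200 = 0.1192 → 11.9 centimorgans.

11.9 centimorgans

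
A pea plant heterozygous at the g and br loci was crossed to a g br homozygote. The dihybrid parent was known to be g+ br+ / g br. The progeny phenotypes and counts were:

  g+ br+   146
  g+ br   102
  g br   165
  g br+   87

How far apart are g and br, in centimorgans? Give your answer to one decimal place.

37.8 centimorgans

The recombinant classes are g+ br and g br+: 102 + 87 = 189.
Recombination frequency = 189/500 = 0.3780 ≈ 37.8%, i.e. 37.8 centimorgans.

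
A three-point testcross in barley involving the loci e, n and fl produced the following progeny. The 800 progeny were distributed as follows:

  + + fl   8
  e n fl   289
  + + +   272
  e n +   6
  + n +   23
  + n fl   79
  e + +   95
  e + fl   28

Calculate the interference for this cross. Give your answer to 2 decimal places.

The two most frequent reciprocal classes, + + + and e n fl, are the parental types, so the F1 was + + + / e n fl.
The two rarest classes, + + fl and e n +, are the double crossovers. Comparing them with the parentals, only the fl allele has switched, so fl is the middle locus and the order is n – fl – e.
n–fl: (51 + 14)/800 = 0.0813; fl–e: (174 + 14)/800 = 0.2350.
Expected DCO frequency = 0.0813 × 0.2350 ≈ 0.01911; observed = 14/800 ≈ 0.01750.
Coefficient of coincidence = 0.01750/0.01911 ≈ 0.92; interference = 1 − 0.92 = 0.08.

0.08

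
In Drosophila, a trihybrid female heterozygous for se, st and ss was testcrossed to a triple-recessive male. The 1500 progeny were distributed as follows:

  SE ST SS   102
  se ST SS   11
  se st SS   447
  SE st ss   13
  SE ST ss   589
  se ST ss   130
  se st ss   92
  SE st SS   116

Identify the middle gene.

The two most frequent reciprocal classes, SE ST ss and se st SS, are the parental types, so the F1 was SE ST ss / se st SS.
The two rarest classes, SE st ss and se ST SS, are the double crossovers. Comparing them with the parentals, only the st allele has switched, so st is the middle locus and the order is se – st – ss.

st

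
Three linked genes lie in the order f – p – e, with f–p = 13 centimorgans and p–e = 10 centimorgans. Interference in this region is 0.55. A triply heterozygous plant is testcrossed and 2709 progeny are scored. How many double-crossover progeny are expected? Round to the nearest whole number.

Map distances give recombination frequencies of 0.130 and 0.100 for the two intervals.
With interference 0.55 (so coincidence = 0.45), expected double-crossover frequency = 0.130 × 0.100 × 0.45 = 0.00585.
Expected number = 0.00585 × 2709 = 15.85 ≈ 16.

16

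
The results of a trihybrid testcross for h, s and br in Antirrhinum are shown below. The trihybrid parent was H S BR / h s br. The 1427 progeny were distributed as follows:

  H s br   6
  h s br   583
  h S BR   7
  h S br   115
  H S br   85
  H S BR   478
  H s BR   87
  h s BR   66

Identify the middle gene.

h

The two rarest classes, h S BR and H s br, are the double crossovers. Comparing them with the parentals, only the h allele has switched, so h is the middle locus and the order is s – h – br.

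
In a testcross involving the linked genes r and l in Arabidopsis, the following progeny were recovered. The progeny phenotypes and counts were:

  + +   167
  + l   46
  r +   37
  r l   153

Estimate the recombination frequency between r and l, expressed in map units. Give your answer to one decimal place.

20.6 map units

The two most frequent classes, + + (167) and r l (153), are the parental types, so the F1 was + + / r l.
The recombinant classes are + l and r +: 46 + 37 = 83.
Recombination frequency = 83/403 = 0.2060 ≈ 20.6%, i.e. 20.6 map units.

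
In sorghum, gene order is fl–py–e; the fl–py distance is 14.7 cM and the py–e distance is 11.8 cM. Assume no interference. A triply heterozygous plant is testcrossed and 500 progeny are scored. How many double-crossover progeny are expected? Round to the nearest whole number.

9

Map distances give recombination frequencies of 0.147 and 0.118 for the two intervals.
With no interference, expected double-crossover frequency = 0.147 × 0.118 = 0.01735.
Expected number = 0.01735 × 500 = 8.67 ≈ 9.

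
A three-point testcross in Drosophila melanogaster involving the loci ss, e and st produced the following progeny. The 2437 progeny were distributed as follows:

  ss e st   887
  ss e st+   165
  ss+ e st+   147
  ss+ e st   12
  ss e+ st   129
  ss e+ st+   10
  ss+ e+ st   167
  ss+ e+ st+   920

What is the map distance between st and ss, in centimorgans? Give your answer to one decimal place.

14.5 centimorgans

The two most frequent reciprocal classes, ss e st and ss+ e+ st+, are the parental types, so the F1 was ss e st / ss+ e+ st+.
The two rarest classes, ss+ e st and ss e+ st+, are the double crossovers. Comparing them with the parentals, only the ss allele has switched, so ss is the middle locus and the order is e – ss – st.
Crossovers in the ss–st interval produce the single-crossover classes ss e st+ and ss+ e+ st (165 + 167 = 332) plus the double crossovers (22).
RF(ss–st) = (332 + 22) / 2437 = 354/2437 = 0.1453 → 14.5 centimorgans.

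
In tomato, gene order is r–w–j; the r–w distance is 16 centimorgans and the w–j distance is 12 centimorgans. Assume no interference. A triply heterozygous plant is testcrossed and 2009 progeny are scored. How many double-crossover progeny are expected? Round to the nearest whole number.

Map distances give recombination frequencies of 0.160 and 0.120 for the two intervals.
With no interference, expected double-crossover frequency = 0.160 × 0.120 = 0.01920.
Expected number = 0.01920 × 2009 = 38.57 ≈ 39.

39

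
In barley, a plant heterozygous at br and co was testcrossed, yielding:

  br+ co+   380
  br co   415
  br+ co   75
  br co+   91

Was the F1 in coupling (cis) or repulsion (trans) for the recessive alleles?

cis

The two most frequent classes are br+ co+ (380) and br co (415); these are the parental (non-recombinant) types.
So the F1 carried br+ co+ on one chromosome and br co on the other — the recessive alleles are on the same chromosome (cis / coupling).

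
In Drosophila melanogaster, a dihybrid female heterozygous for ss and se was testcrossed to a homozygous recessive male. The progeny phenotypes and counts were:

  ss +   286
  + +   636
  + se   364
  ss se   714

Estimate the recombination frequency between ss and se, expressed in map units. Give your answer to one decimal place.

The two most frequent classes, + + (636) and ss se (714), are the parental types, so the F1 was + + / ss se.
The recombinant classes are + se and ss +: 364 + 286 = 650.
Recombination frequency = 650/2000 = 0.3250 ≈ 32.5%, i.e. 32.5 map units.

32.5 map units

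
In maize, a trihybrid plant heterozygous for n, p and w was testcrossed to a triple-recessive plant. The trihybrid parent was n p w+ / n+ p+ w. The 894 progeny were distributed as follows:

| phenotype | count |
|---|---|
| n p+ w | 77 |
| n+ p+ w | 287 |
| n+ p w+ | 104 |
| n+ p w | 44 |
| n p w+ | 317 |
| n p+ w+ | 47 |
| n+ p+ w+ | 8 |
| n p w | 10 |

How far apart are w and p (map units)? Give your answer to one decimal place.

12.2 map units

The two rarest classes, n p w and n+ p+ w+, are the double crossovers. Comparing them with the parentals, only the w allele has switched, so w is the middle locus and the order is n – w – p.
Crossovers in the w–p interval produce the single-crossover classes n p+ w+ and n+ p w (47 + 44 = 91) plus the double crossovers (18).
RF(w–p) = (91 + 18) / 894 = 109/894 = 0.1219 → 12.2 map units.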